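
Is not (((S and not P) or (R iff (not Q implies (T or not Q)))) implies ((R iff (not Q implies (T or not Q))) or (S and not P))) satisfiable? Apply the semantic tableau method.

Initial set: {not (((S and not P) or (R iff (not Q implies (T or not Q)))) implies ((R iff (not Q implies (T or not Q))) or (S and not P)))}.
not (((S and not P) or (R iff (not Q implies (T or not Q)))) implies ((R iff (not Q implies (T or not Q))) or (S and not P))): α-rule — add ((S and not P) or (R iff (not Q implies (T or not Q)))), not ((R iff (not Q implies (T or not Q))) or (S and not P)).
not ((R iff (not Q implies (T or not Q))) or (S and not P)): α-rule — add not (R iff (not Q implies (T or not Q))), not (S and not P).
((S and not P) or (R iff (not Q implies (T or not Q)))): β-rule — branch into (S and not P)  //  (R iff (not Q implies (T or not Q))).
  branch 1 (add (S and not P)):
    (S and not P): α-rule — add S, not P.
    not (R iff (not Q implies (T or not Q))): β-rule — branch into R, not (not Q implies (T or not Q))  //  not R, (not Q implies (T or not Q)).
      branch 1.1 (add R, not (not Q implies (T or not Q))):
        not (not Q implies (T or not Q)): α-rule — add not Q, not (T or not Q).
        not (T or not Q): α-rule — add not T, not not Q.
        × closes — contains both Q and not Q.
      branch 1.2 (add not R, (not Q implies (T or not Q))):
        not (S and not P): β-rule — branch into not S  //  not not P.
          branch 1.2.1 (add not S):
            × closes — contains both S and not S.
          branch 1.2.2 (add not not P):
            × closes — contains both P and not P.
  branch 2 (add (R iff (not Q implies (T or not Q)))):
    not (R iff (not Q implies (T or not Q))): β-rule — branch into R, not (not Q implies (T or not Q))  //  not R, (not Q implies (T or not Q)).
      branch 2.1 (add R, not (not Q implies (T or not Q))):
        not (not Q implies (T or not Q)): α-rule — add not Q, not (T or not Q).
        not (T or not Q): α-rule — add not T, not not Q.
        × closes — contains both Q and not Q.
      branch 2.2 (add not R, (not Q implies (T or not Q))):
        not (S and not P): β-rule — branch into not S  //  not not P.
          branch 2.2.1 (add not S):
            (R iff (not Q implies (T or not Q))): β-rule — branch into R, (not Q implies (T or not Q))  //  not R, not (not Q implies (T or not Q)).
              branch 2.2.1.1 (add R, (not Q implies (T or not Q))):
                × closes — contains both R and not R.
              branch 2.2.1.2 (add not R, not (not Q implies (T or not Q))):
                not (not Q implies (T or not Q)): α-rule — add not Q, not (T or not Q).
                not (T or not Q): α-rule — add not T, not not Q.
                × closes — contains both Q and not Q.
          branch 2.2.2 (add not not P):
            (R iff (not Q implies (T or not Q))): β-rule — branch into R, (not Q implies (T or not Q))  //  not R, not (not Q implies (T or not Q)).
              branch 2.2.2.1 (add R, (not Q implies (T or not Q))):
                × closes — contains both R and not R.
              branch 2.2.2.2 (add not R, not (not Q implies (T or not Q))):
                not (not Q implies (T or not Q)): α-rule — add not Q, not (T or not Q).
                not (T or not Q): α-rule — add not T, not not Q.
                × closes — contains both Q and not Q.
All 8 branches close.
Every branch closed; the formula is unsatisfiable.

Unsatisfiable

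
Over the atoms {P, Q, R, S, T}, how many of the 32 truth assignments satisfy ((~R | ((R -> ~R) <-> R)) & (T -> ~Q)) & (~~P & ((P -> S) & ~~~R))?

Initial set: {(((~R | ((R -> ~R) <-> R)) & (T -> ~Q)) & (~~P & ((P -> S) & ~~~R)))}.
(((~R | ((R -> ~R) <-> R)) & (T -> ~Q)) & (~~P & ((P -> S) & ~~~R))): α-rule — add ((~R | ((R -> ~R) <-> R)) & (T -> ~Q)), (~~P & ((P -> S) & ~~~R)).
((~R | ((R -> ~R) <-> R)) & (T -> ~Q)): α-rule — add (~R | ((R -> ~R) <-> R)), (T -> ~Q).
(~~P & ((P -> S) & ~~~R)): α-rule — add ~~P, ((P -> S) & ~~~R).
~~P: drop double negation, giving P.
((P -> S) & ~~~R): α-rule — add (P -> S), ~~~R.
~~~R: drop double negation, giving ~R.
(~R | ((R -> ~R) <-> R)): β-rule — branch into ~R  //  ((R -> ~R) <-> R).
  branch 1 (add ~R):
    (T -> ~Q): β-rule — branch into ~T  //  ~Q.
      branch 1.1 (add ~T):
        (P -> S): β-rule — branch into ~P  //  S.
          branch 1.1.1 (add ~P):
            × closes — contains both P and ~P.
          branch 1.1.2 (add S):
            ○ open, literals {P=T, R=F, S=T, T=F}.
      branch 1.2 (add ~Q):
        (P -> S): β-rule — branch into ~P  //  S.
          branch 1.2.1 (add ~P):
            × closes — contains both P and ~P.
          branch 1.2.2 (add S):
            ○ open, literals {P=T, Q=F, R=F, S=T}.
  branch 2 (add ((R -> ~R) <-> R)):
    (T -> ~Q): β-rule — branch into ~T  //  ~Q.
      branch 2.1 (add ~T):
        (P -> S): β-rule — branch into ~P  //  S.
          branch 2.1.1 (add ~P):
            × closes — contains both P and ~P.
          branch 2.1.2 (add S):
            ((R -> ~R) <-> R): β-rule — branch into (R -> ~R), R  //  ~(R -> ~R), ~R.
              branch 2.1.2.1 (add (R -> ~R), R):
                × closes — contains both R and ~R.
              branch 2.1.2.2 (add ~(R -> ~R), ~R):
                ~(R -> ~R): α-rule — add R, ~~R.
                × closes — contains both R and ~R.
      branch 2.2 (add ~Q):
        (P -> S): β-rule — branch into ~P  //  S.
          branch 2.2.1 (add ~P):
            × closes — contains both P and ~P.
          branch 2.2.2 (add S):
            ((R -> ~R) <-> R): β-rule — branch into (R -> ~R), R  //  ~(R -> ~R), ~R.
              branch 2.2.2.1 (add (R -> ~R), R):
                × closes — contains both R and ~R.
              branch 2.2.2.2 (add ~(R -> ~R), ~R):
                ~(R -> ~R): α-rule — add R, ~~R.
                × closes — contains both R and ~R.
8 branches closed, 2 open.
Each open branch fixes some atoms; the unmentioned ones are free. Counting distinct full assignments: branch {P=T, R=F, S=T, T=F} (Q) contributes 2 new; branch {P=T, Q=F, R=F, S=T} (T) contributes 1 new. Total: 3.

3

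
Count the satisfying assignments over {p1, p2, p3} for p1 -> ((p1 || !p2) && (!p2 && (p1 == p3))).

Initial set: {(p1 -> ((p1 || !p2) && (!p2 && (p1 == p3))))}.
(p1 -> ((p1 || !p2) && (!p2 && (p1 == p3)))): β-rule — branch into !p1  //  ((p1 || !p2) && (!p2 && (p1 == p3))).
  branch 1 (add !p1):
    ○ open, literals {p1=0}.
  branch 2 (add ((p1 || !p2) && (!p2 && (p1 == p3)))):
    ((p1 || !p2) && (!p2 && (p1 == p3))): α-rule — add (p1 || !p2), (!p2 && (p1 == p3)).
    (!p2 && (p1 == p3)): α-rule — add !p2, (p1 == p3).
    (p1 || !p2): β-rule — branch into p1  //  !p2.
      branch 2.1 (add p1):
        (p1 == p3): β-rule — branch into p1, p3  //  !p1, !p3.
          branch 2.1.1 (add p1, p3):
            ○ open, literals {p1=1, p2=0, p3=1}.
          branch 2.1.2 (add !p1, !p3):
            × closes — contains both p1 and !p1.
      branch 2.2 (add !p2):
        (p1 == p3): β-rule — branch into p1, p3  //  !p1, !p3.
          branch 2.2.1 (add p1, p3):
            ○ open, literals {p1=1, p2=0, p3=1}.
          branch 2.2.2 (add !p1, !p3):
            ○ open, literals {p1=0, p2=0, p3=0}.
1 branch closed, 4 open.
Each open branch fixes some atoms; the unmentioned ones are free. Counting distinct full assignments: branch {p1=0} (p2, p3) contributes 4 new; branch {p1=1, p2=0, p3=1} (none free) contributes 1 new; branch {p1=1, p2=0, p3=1} (none free) contributes 0 new; branch {p1=0, p2=0, p3=0} (none free) contributes 0 new. Total: 5.

5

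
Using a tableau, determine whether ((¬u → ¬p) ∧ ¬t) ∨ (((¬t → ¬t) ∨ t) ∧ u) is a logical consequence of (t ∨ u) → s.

No

Initial set: {((t ∨ u) → s); ¬(((¬u → ¬p) ∧ ¬t) ∨ (((¬t → ¬t) ∨ t) ∧ u))}.
¬(((¬u → ¬p) ∧ ¬t) ∨ (((¬t → ¬t) ∨ t) ∧ u)): α-rule — add ¬((¬u → ¬p) ∧ ¬t), ¬(((¬t → ¬t) ∨ t) ∧ u).
((t ∨ u) → s): β-rule — branch into ¬(t ∨ u)  //  s.
  branch 1 (add ¬(t ∨ u)):
    ¬(t ∨ u): α-rule — add ¬t, ¬u.
    ¬((¬u → ¬p) ∧ ¬t): β-rule — branch into ¬(¬u → ¬p)  //  ¬¬t.
      branch 1.1 (add ¬(¬u → ¬p)):
        ¬(¬u → ¬p): α-rule — add ¬u, ¬¬p.
        ¬(((¬t → ¬t) ∨ t) ∧ u): β-rule — branch into ¬((¬t → ¬t) ∨ t)  //  ¬u.
          branch 1.1.1 (add ¬((¬t → ¬t) ∨ t)):
            ¬((¬t → ¬t) ∨ t): α-rule — add ¬(¬t → ¬t), ¬t.
            ¬(¬t → ¬t): α-rule — add ¬t, ¬¬t.
            × closes — contains both t and ¬t.
          branch 1.1.2 (add ¬u):
            ○ open, literals {p=1, t=0, u=0}.
      branch 1.2 (add ¬¬t):
        × closes — contains both t and ¬t.
  branch 2 (add s):
    ¬((¬u → ¬p) ∧ ¬t): β-rule — branch into ¬(¬u → ¬p)  //  ¬¬t.
      branch 2.1 (add ¬(¬u → ¬p)):
        ¬(¬u → ¬p): α-rule — add ¬u, ¬¬p.
        ¬(((¬t → ¬t) ∨ t) ∧ u): β-rule — branch into ¬((¬t → ¬t) ∨ t)  //  ¬u.
          branch 2.1.1 (add ¬((¬t → ¬t) ∨ t)):
            ¬((¬t → ¬t) ∨ t): α-rule — add ¬(¬t → ¬t), ¬t.
            ¬(¬t → ¬t): α-rule — add ¬t, ¬¬t.
            × closes — contains both t and ¬t.
          branch 2.1.2 (add ¬u):
            ○ open, literals {p=1, s=1, u=0}.
      branch 2.2 (add ¬¬t):
        ¬(((¬t → ¬t) ∨ t) ∧ u): β-rule — branch into ¬((¬t → ¬t) ∨ t)  //  ¬u.
          branch 2.2.1 (add ¬((¬t → ¬t) ∨ t)):
            ¬((¬t → ¬t) ∨ t): α-rule — add ¬(¬t → ¬t), ¬t.
            × closes — contains both t and ¬t.
          branch 2.2.2 (add ¬u):
            ○ open, literals {s=1, t=1, u=0}.
4 branches closed, 3 open.
An open branch gives a countermodel: p=1, t=0, u=0 (unmentioned atoms arbitrary); the premises hold there but the conclusion fails.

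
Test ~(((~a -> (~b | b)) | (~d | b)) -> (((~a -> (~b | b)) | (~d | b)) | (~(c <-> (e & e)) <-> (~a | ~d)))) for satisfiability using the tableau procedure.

Unsatisfiable

Initial set: {~(((~a -> (~b | b)) | (~d | b)) -> (((~a -> (~b | b)) | (~d | b)) | (~(c <-> (e & e)) <-> (~a | ~d))))}.
~(((~a -> (~b | b)) | (~d | b)) -> (((~a -> (~b | b)) | (~d | b)) | (~(c <-> (e & e)) <-> (~a | ~d)))): α-rule — add ((~a -> (~b | b)) | (~d | b)), ~(((~a -> (~b | b)) | (~d | b)) | (~(c <-> (e & e)) <-> (~a | ~d))).
~(((~a -> (~b | b)) | (~d | b)) | (~(c <-> (e & e)) <-> (~a | ~d))): α-rule — add ~((~a -> (~b | b)) | (~d | b)), ~(~(c <-> (e & e)) <-> (~a | ~d)).
~((~a -> (~b | b)) | (~d | b)): α-rule — add ~(~a -> (~b | b)), ~(~d | b).
~(~a -> (~b | b)): α-rule — add ~a, ~(~b | b).
~(~d | b): α-rule — add ~~d, ~b.
~(~b | b): α-rule — add ~~b, ~b.
× closes — contains both b and ~b.
All 1 branch closes.
Every branch closed; the formula is unsatisfiable.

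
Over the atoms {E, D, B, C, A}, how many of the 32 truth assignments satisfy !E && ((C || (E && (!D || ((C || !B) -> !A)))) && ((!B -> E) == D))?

4

Initial set: {(!E && ((C || (E && (!D || ((C || !B) -> !A)))) && ((!B -> E) == D)))}.
(!E && ((C || (E && (!D || ((C || !B) -> !A)))) && ((!B -> E) == D))): α-rule — add !E, ((C || (E && (!D || ((C || !B) -> !A)))) && ((!B -> E) == D)).
((C || (E && (!D || ((C || !B) -> !A)))) && ((!B -> E) == D)): α-rule — add (C || (E && (!D || ((C || !B) -> !A)))), ((!B -> E) == D).
(C || (E && (!D || ((C || !B) -> !A)))): β-rule — branch into C  //  (E && (!D || ((C || !B) -> !A))).
  branch 1 (add C):
    ((!B -> E) == D): β-rule — branch into (!B -> E), D  //  !(!B -> E), !D.
      branch 1.1 (add (!B -> E), D):
        (!B -> E): β-rule — branch into !!B  //  E.
          branch 1.1.1 (add !!B):
            ○ open, literals {B=1, C=1, D=1, E=0}.
          branch 1.1.2 (add E):
            × closes — contains both E and !E.
      branch 1.2 (add !(!B -> E), !D):
        !(!B -> E): α-rule — add !B, !E.
        ○ open, literals {B=0, C=1, D=0, E=0}.
  branch 2 (add (E && (!D || ((C || !B) -> !A)))):
    (E && (!D || ((C || !B) -> !A))): α-rule — add E, (!D || ((C || !B) -> !A)).
    × closes — contains both E and !E.
2 branches closed, 2 open.
Each open branch fixes some atoms; the unmentioned ones are free. Counting distinct full assignments: branch {B=1, C=1, D=1, E=0} (A) contributes 2 new; branch {B=0, C=1, D=0, E=0} (A) contributes 2 new. Total: 4.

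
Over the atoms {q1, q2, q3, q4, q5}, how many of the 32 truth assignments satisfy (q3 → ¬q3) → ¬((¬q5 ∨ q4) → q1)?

Initial set: {((q3 → ¬q3) → ¬((¬q5 ∨ q4) → q1))}.
((q3 → ¬q3) → ¬((¬q5 ∨ q4) → q1)): β-rule — branch into ¬(q3 → ¬q3)  //  ¬((¬q5 ∨ q4) → q1).
  branch 1 (add ¬(q3 → ¬q3)):
    ¬(q3 → ¬q3): α-rule — add q3, ¬¬q3.
    ○ open, literals {q3=T}.
  branch 2 (add ¬((¬q5 ∨ q4) → q1)):
    ¬((¬q5 ∨ q4) → q1): α-rule — add (¬q5 ∨ q4), ¬q1.
    (¬q5 ∨ q4): β-rule — branch into ¬q5  //  q4.
      branch 2.1 (add ¬q5):
        ○ open, literals {q1=F, q5=F}.
      branch 2.2 (add q4):
        ○ open, literals {q1=F, q4=T}.
0 branches closed, 3 open.
Each open branch fixes some atoms; the unmentioned ones are free. Counting distinct full assignments: branch {q3=T} (q1, q2, q4, q5) contributes 16 new; branch {q1=F, q5=F} (q2, q3, q4) contributes 4 new; branch {q1=F, q4=T} (q2, q3, q5) contributes 2 new. Total: 22.

22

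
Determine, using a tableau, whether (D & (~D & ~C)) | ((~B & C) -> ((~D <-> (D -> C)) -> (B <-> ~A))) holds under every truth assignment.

Not valid

Assume the negation and expand:
Initial set: {~((D & (~D & ~C)) | ((~B & C) -> ((~D <-> (D -> C)) -> (B <-> ~A))))}.
~((D & (~D & ~C)) | ((~B & C) -> ((~D <-> (D -> C)) -> (B <-> ~A)))): α-rule — add ~(D & (~D & ~C)), ~((~B & C) -> ((~D <-> (D -> C)) -> (B <-> ~A))).
~((~B & C) -> ((~D <-> (D -> C)) -> (B <-> ~A))): α-rule — add (~B & C), ~((~D <-> (D -> C)) -> (B <-> ~A)).
(~B & C): α-rule — add ~B, C.
~((~D <-> (D -> C)) -> (B <-> ~A)): α-rule — add (~D <-> (D -> C)), ~(B <-> ~A).
~(D & (~D & ~C)): β-rule — branch into ~D  //  ~(~D & ~C).
  branch 1 (add ~D):
    (~D <-> (D -> C)): β-rule — branch into ~D, (D -> C)  //  ~~D, ~(D -> C).
      branch 1.1 (add ~D, (D -> C)):
        ~(B <-> ~A): β-rule — branch into B, ~~A  //  ~B, ~A.
          branch 1.1.1 (add B, ~~A):
            × closes — contains both B and ~B.
          branch 1.1.2 (add ~B, ~A):
            (D -> C): β-rule — branch into ~D  //  C.
              branch 1.1.2.1 (add ~D):
                ○ open, literals {A=0, B=0, C=1, D=0}.
              branch 1.1.2.2 (add C):
                ○ open, literals {A=0, B=0, C=1, D=0}.
      branch 1.2 (add ~~D, ~(D -> C)):
        × closes — contains both D and ~D.
  branch 2 (add ~(~D & ~C)):
    (~D <-> (D -> C)): β-rule — branch into ~D, (D -> C)  //  ~~D, ~(D -> C).
      branch 2.1 (add ~D, (D -> C)):
        ~(B <-> ~A): β-rule — branch into B, ~~A  //  ~B, ~A.
          branch 2.1.1 (add B, ~~A):
            × closes — contains both B and ~B.
          branch 2.1.2 (add ~B, ~A):
            ~(~D & ~C): β-rule — branch into ~~D  //  ~~C.
              branch 2.1.2.1 (add ~~D):
                × closes — contains both D and ~D.
              branch 2.1.2.2 (add ~~C):
                (D -> C): β-rule — branch into ~D  //  C.
                  branch 2.1.2.2.1 (add ~D):
                    ○ open, literals {A=0, B=0, C=1, D=0}.
                  branch 2.1.2.2.2 (add C):
                    ○ open, literals {A=0, B=0, C=1, D=0}.
      branch 2.2 (add ~~D, ~(D -> C)):
        ~(D -> C): α-rule — add D, ~C.
        × closes — contains both C and ~C.
5 branches closed, 4 open.
An open branch gives a countermodel: A=0, B=0, C=1, D=0 (unmentioned atoms arbitrary); under it the original formula is false.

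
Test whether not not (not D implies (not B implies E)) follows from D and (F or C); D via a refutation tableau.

Initial set: {(D and (F or C)); D; not not not (not D implies (not B implies E))}.
(D and (F or C)): α-rule — add D, (F or C).
not not not (not D implies (not B implies E)): drop double negation, giving not (not D implies (not B implies E)).
not (not D implies (not B implies E)): α-rule — add not D, not (not B implies E).
× closes — contains both D and not D.
All 1 branch closes.
Every branch closed, so the premises entail the conclusion.

Yes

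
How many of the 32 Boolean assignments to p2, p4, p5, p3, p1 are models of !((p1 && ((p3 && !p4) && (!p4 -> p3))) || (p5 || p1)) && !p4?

Initial set: {(!((p1 && ((p3 && !p4) && (!p4 -> p3))) || (p5 || p1)) && !p4)}.
(!((p1 && ((p3 && !p4) && (!p4 -> p3))) || (p5 || p1)) && !p4): α-rule — add !((p1 && ((p3 && !p4) && (!p4 -> p3))) || (p5 || p1)), !p4.
!((p1 && ((p3 && !p4) && (!p4 -> p3))) || (p5 || p1)): α-rule — add !(p1 && ((p3 && !p4) && (!p4 -> p3))), !(p5 || p1).
!(p5 || p1): α-rule — add !p5, !p1.
!(p1 && ((p3 && !p4) && (!p4 -> p3))): β-rule — branch into !p1  //  !((p3 && !p4) && (!p4 -> p3)).
  branch 1 (add !p1):
    ○ open, literals {p1=0, p4=0, p5=0}.
  branch 2 (add !((p3 && !p4) && (!p4 -> p3))):
    !((p3 && !p4) && (!p4 -> p3)): β-rule — branch into !(p3 && !p4)  //  !(!p4 -> p3).
      branch 2.1 (add !(p3 && !p4)):
        !(p3 && !p4): β-rule — branch into !p3  //  !!p4.
          branch 2.1.1 (add !p3):
            ○ open, literals {p1=0, p3=0, p4=0, p5=0}.
          branch 2.1.2 (add !!p4):
            × closes — contains both p4 and !p4.
      branch 2.2 (add !(!p4 -> p3)):
        !(!p4 -> p3): α-rule — add !p4, !p3.
        ○ open, literals {p1=0, p3=0, p4=0, p5=0}.
1 branch closed, 3 open.
Each open branch fixes some atoms; the unmentioned ones are free. Counting distinct full assignments: branch {p1=0, p4=0, p5=0} (p2, p3) contributes 4 new; branch {p1=0, p3=0, p4=0, p5=0} (p2) contributes 0 new; branch {p1=0, p3=0, p4=0, p5=0} (p2) contributes 0 new. Total: 4.

4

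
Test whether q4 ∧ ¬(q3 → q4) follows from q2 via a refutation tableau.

Initial set: {q2; ¬(q4 ∧ ¬(q3 → q4))}.
¬(q4 ∧ ¬(q3 → q4)): β-rule — branch into ¬q4  //  ¬¬(q3 → q4).
  branch 1 (add ¬q4):
    ○ open, literals {q2=T, q4=F}.
  branch 2 (add ¬¬(q3 → q4)):
    ¬¬(q3 → q4): β-rule — branch into ¬q3  //  q4.
      branch 2.1 (add ¬q3):
        ○ open, literals {q2=T, q3=F}.
      branch 2.2 (add q4):
        ○ open, literals {q2=T, q4=T}.
0 branches closed, 3 open.
An open branch gives a countermodel: q2=T, q4=F (unmentioned atoms arbitrary); the premises hold there but the conclusion fails.

No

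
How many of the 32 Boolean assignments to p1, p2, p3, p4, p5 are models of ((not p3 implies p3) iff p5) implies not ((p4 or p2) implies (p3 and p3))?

22

Initial set: {T (((not p3 implies p3) iff p5) implies not ((p4 or p2) implies (p3 and p3)))}.
T (((not p3 implies p3) iff p5) implies not ((p4 or p2) implies (p3 and p3))): β-rule — branch into F ((not p3 implies p3) iff p5)  //  T not ((p4 or p2) implies (p3 and p3)).
  branch 1 (add F ((not p3 implies p3) iff p5)):
    F ((not p3 implies p3) iff p5): β-rule — branch into T (not p3 implies p3), F p5  //  F (not p3 implies p3), T p5.
      branch 1.1 (add T (not p3 implies p3), F p5):
        T (not p3 implies p3): β-rule — branch into F not p3  //  T p3.
          branch 1.1.1 (add F not p3):
            ○ open, literals {p3=true, p5=false}.
          branch 1.1.2 (add T p3):
            ○ open, literals {p3=true, p5=false}.
      branch 1.2 (add F (not p3 implies p3), T p5):
        F (not p3 implies p3): α-rule — add T not p3, F p3.
        ○ open, literals {p3=false, p5=true}.
  branch 2 (add T not ((p4 or p2) implies (p3 and p3))):
    T not ((p4 or p2) implies (p3 and p3)): α-rule — add T (p4 or p2), F (p3 and p3).
    T (p4 or p2): β-rule — branch into T p4  //  T p2.
      branch 2.1 (add T p4):
        F (p3 and p3): β-rule — branch into F p3  //  F p3.
          branch 2.1.1 (add F p3):
            ○ open, literals {p3=false, p4=true}.
          branch 2.1.2 (add F p3):
            ○ open, literals {p3=false, p4=true}.
      branch 2.2 (add T p2):
        F (p3 and p3): β-rule — branch into F p3  //  F p3.
          branch 2.2.1 (add F p3):
            ○ open, literals {p2=true, p3=false}.
          branch 2.2.2 (add F p3):
            ○ open, literals {p2=true, p3=false}.
0 branches closed, 7 open.
Each open branch fixes some atoms; the unmentioned ones are free. Counting distinct full assignments: branch {p3=true, p5=false} (p1, p2, p4) contributes 8 new; branch {p3=true, p5=false} (p1, p2, p4) contributes 0 new; branch {p3=false, p5=true} (p1, p2, p4) contributes 8 new; branch {p3=false, p4=true} (p1, p2, p5) contributes 4 new; branch {p3=false, p4=true} (p1, p2, p5) contributes 0 new; branch {p2=true, p3=false} (p1, p4, p5) contributes 2 new; branch {p2=true, p3=false} (p1, p4, p5) contributes 0 new. Total: 22.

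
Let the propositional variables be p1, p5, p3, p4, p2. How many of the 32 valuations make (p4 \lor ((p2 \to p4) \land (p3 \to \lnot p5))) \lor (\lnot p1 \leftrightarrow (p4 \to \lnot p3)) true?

27

Initial set: {((p4 \lor ((p2 \to p4) \land (p3 \to \lnot p5))) \lor (\lnot p1 \leftrightarrow (p4 \to \lnot p3)))}.
((p4 \lor ((p2 \to p4) \land (p3 \to \lnot p5))) \lor (\lnot p1 \leftrightarrow (p4 \to \lnot p3))): β-rule — branch into (p4 \lor ((p2 \to p4) \land (p3 \to \lnot p5)))  //  (\lnot p1 \leftrightarrow (p4 \to \lnot p3)).
  branch 1 (add (p4 \lor ((p2 \to p4) \land (p3 \to \lnot p5)))):
    (p4 \lor ((p2 \to p4) \land (p3 \to \lnot p5))): β-rule — branch into p4  //  ((p2 \to p4) \land (p3 \to \lnot p5)).
      branch 1.1 (add p4):
        ○ open, literals {p4=true}.
      branch 1.2 (add ((p2 \to p4) \land (p3 \to \lnot p5))):
        ((p2 \to p4) \land (p3 \to \lnot p5)): α-rule — add (p2 \to p4), (p3 \to \lnot p5).
        (p2 \to p4): β-rule — branch into \lnot p2  //  p4.
          branch 1.2.1 (add \lnot p2):
            (p3 \to \lnot p5): β-rule — branch into \lnot p3  //  \lnot p5.
              branch 1.2.1.1 (add \lnot p3):
                ○ open, literals {p2=false, p3=false}.
              branch 1.2.1.2 (add \lnot p5):
                ○ open, literals {p2=false, p5=false}.
          branch 1.2.2 (add p4):
            (p3 \to \lnot p5): β-rule — branch into \lnot p3  //  \lnot p5.
              branch 1.2.2.1 (add \lnot p3):
                ○ open, literals {p3=false, p4=true}.
              branch 1.2.2.2 (add \lnot p5):
                ○ open, literals {p4=true, p5=false}.
  branch 2 (add (\lnot p1 \leftrightarrow (p4 \to \lnot p3))):
    (\lnot p1 \leftrightarrow (p4 \to \lnot p3)): β-rule — branch into \lnot p1, (p4 \to \lnot p3)  //  \lnot \lnot p1, \lnot (p4 \to \lnot p3).
      branch 2.1 (add \lnot p1, (p4 \to \lnot p3)):
        (p4 \to \lnot p3): β-rule — branch into \lnot p4  //  \lnot p3.
          branch 2.1.1 (add \lnot p4):
            ○ open, literals {p1=false, p4=false}.
          branch 2.1.2 (add \lnot p3):
            ○ open, literals {p1=false, p3=false}.
      branch 2.2 (add \lnot \lnot p1, \lnot (p4 \to \lnot p3)):
        \lnot (p4 \to \lnot p3): α-rule — add p4, \lnot \lnot p3.
        ○ open, literals {p1=true, p3=true, p4=true}.
0 branches closed, 8 open.
Each open branch fixes some atoms; the unmentioned ones are free. Counting distinct full assignments: branch {p4=true} (p1, p5, p3, p2) contributes 16 new; branch {p2=false, p3=false} (p1, p5, p4) contributes 4 new; branch {p2=false, p5=false} (p1, p3, p4) contributes 2 new; branch {p3=false, p4=true} (p1, p5, p2) contributes 0 new; branch {p4=true, p5=false} (p1, p3, p2) contributes 0 new; branch {p1=false, p4=false} (p5, p3, p2) contributes 5 new; branch {p1=false, p3=false} (p5, p4, p2) contributes 0 new; branch {p1=true, p3=true, p4=true} (p5, p2) contributes 0 new. Total: 27.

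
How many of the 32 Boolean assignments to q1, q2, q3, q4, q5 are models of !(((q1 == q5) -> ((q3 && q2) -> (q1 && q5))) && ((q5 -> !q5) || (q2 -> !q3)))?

Initial set: {!(((q1 == q5) -> ((q3 && q2) -> (q1 && q5))) && ((q5 -> !q5) || (q2 -> !q3)))}.
!(((q1 == q5) -> ((q3 && q2) -> (q1 && q5))) && ((q5 -> !q5) || (q2 -> !q3))): β-rule — branch into !((q1 == q5) -> ((q3 && q2) -> (q1 && q5)))  //  !((q5 -> !q5) || (q2 -> !q3)).
  branch 1 (add !((q1 == q5) -> ((q3 && q2) -> (q1 && q5)))):
    !((q1 == q5) -> ((q3 && q2) -> (q1 && q5))): α-rule — add (q1 == q5), !((q3 && q2) -> (q1 && q5)).
    !((q3 && q2) -> (q1 && q5)): α-rule — add (q3 && q2), !(q1 && q5).
    (q3 && q2): α-rule — add q3, q2.
    (q1 == q5): β-rule — branch into q1, q5  //  !q1, !q5.
      branch 1.1 (add q1, q5):
        !(q1 && q5): β-rule — branch into !q1  //  !q5.
          branch 1.1.1 (add !q1):
            × closes — contains both q1 and !q1.
          branch 1.1.2 (add !q5):
            × closes — contains both q5 and !q5.
      branch 1.2 (add !q1, !q5):
        !(q1 && q5): β-rule — branch into !q1  //  !q5.
          branch 1.2.1 (add !q1):
            ○ open, literals {q1=0, q2=1, q3=1, q5=0}.
          branch 1.2.2 (add !q5):
            ○ open, literals {q1=0, q2=1, q3=1, q5=0}.
  branch 2 (add !((q5 -> !q5) || (q2 -> !q3))):
    !((q5 -> !q5) || (q2 -> !q3)): α-rule — add !(q5 -> !q5), !(q2 -> !q3).
    !(q5 -> !q5): α-rule — add q5, !!q5.
    !(q2 -> !q3): α-rule — add q2, !!q3.
    ○ open, literals {q2=1, q3=1, q5=1}.
2 branches closed, 3 open.
Each open branch fixes some atoms; the unmentioned ones are free. Counting distinct full assignments: branch {q1=0, q2=1, q3=1, q5=0} (q4) contributes 2 new; branch {q1=0, q2=1, q3=1, q5=0} (q4) contributes 0 new; branch {q2=1, q3=1, q5=1} (q1, q4) contributes 4 new. Total: 6.

6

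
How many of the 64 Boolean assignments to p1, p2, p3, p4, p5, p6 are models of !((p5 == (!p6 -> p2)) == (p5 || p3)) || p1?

Initial set: {(!((p5 == (!p6 -> p2)) == (p5 || p3)) || p1)}.
(!((p5 == (!p6 -> p2)) == (p5 || p3)) || p1): β-rule — branch into !((p5 == (!p6 -> p2)) == (p5 || p3))  //  p1.
  branch 1 (add !((p5 == (!p6 -> p2)) == (p5 || p3))):
    !((p5 == (!p6 -> p2)) == (p5 || p3)): β-rule — branch into (p5 == (!p6 -> p2)), !(p5 || p3)  //  !(p5 == (!p6 -> p2)), (p5 || p3).
      branch 1.1 (add (p5 == (!p6 -> p2)), !(p5 || p3)):
        !(p5 || p3): α-rule — add !p5, !p3.
        (p5 == (!p6 -> p2)): β-rule — branch into p5, (!p6 -> p2)  //  !p5, !(!p6 -> p2).
          branch 1.1.1 (add p5, (!p6 -> p2)):
            × closes — contains both p5 and !p5.
          branch 1.1.2 (add !p5, !(!p6 -> p2)):
            !(!p6 -> p2): α-rule — add !p6, !p2.
            ○ open, literals {p2=0, p3=0, p5=0, p6=0}.
      branch 1.2 (add !(p5 == (!p6 -> p2)), (p5 || p3)):
        !(p5 == (!p6 -> p2)): β-rule — branch into p5, !(!p6 -> p2)  //  !p5, (!p6 -> p2).
          branch 1.2.1 (add p5, !(!p6 -> p2)):
            !(!p6 -> p2): α-rule — add !p6, !p2.
            (p5 || p3): β-rule — branch into p5  //  p3.
              branch 1.2.1.1 (add p5):
                ○ open, literals {p2=0, p5=1, p6=0}.
              branch 1.2.1.2 (add p3):
                ○ open, literals {p2=0, p3=1, p5=1, p6=0}.
          branch 1.2.2 (add !p5, (!p6 -> p2)):
            (p5 || p3): β-rule — branch into p5  //  p3.
              branch 1.2.2.1 (add p5):
                × closes — contains both p5 and !p5.
              branch 1.2.2.2 (add p3):
                (!p6 -> p2): β-rule — branch into !!p6  //  p2.
                  branch 1.2.2.2.1 (add !!p6):
                    ○ open, literals {p3=1, p5=0, p6=1}.
                  branch 1.2.2.2.2 (add p2):
                    ○ open, literals {p2=1, p3=1, p5=0}.
  branch 2 (add p1):
    ○ open, literals {p1=1}.
2 branches closed, 6 open.
Each open branch fixes some atoms; the unmentioned ones are free. Counting distinct full assignments: branch {p2=0, p3=0, p5=0, p6=0} (p1, p4) contributes 4 new; branch {p2=0, p5=1, p6=0} (p1, p3, p4) contributes 8 new; branch {p2=0, p3=1, p5=1, p6=0} (p1, p4) contributes 0 new; branch {p3=1, p5=0, p6=1} (p1, p2, p4) contributes 8 new; branch {p2=1, p3=1, p5=0} (p1, p4, p6) contributes 4 new; branch {p1=1} (p2, p3, p4, p5, p6) contributes 20 new. Total: 44.

44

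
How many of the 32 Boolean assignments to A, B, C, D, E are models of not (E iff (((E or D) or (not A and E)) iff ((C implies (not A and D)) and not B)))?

Initial set: {not (E iff (((E or D) or (not A and E)) iff ((C implies (not A and D)) and not B)))}.
not (E iff (((E or D) or (not A and E)) iff ((C implies (not A and D)) and not B))): β-rule — branch into E, not (((E or D) or (not A and E)) iff ((C implies (not A and D)) and not B))  //  not E, (((E or D) or (not A and E)) iff ((C implies (not A and D)) and not B)).
  branch 1 (add E, not (((E or D) or (not A and E)) iff ((C implies (not A and D)) and not B))):
    not (((E or D) or (not A and E)) iff ((C implies (not A and D)) and not B)): β-rule — branch into ((E or D) or (not A and E)), not ((C implies (not A and D)) and not B)  //  not ((E or D) or (not A and E)), ((C implies (not A and D)) and not B).
      branch 1.1 (add ((E or D) or (not A and E)), not ((C implies (not A and D)) and not B)):
        ((E or D) or (not A and E)): β-rule — branch into (E or D)  //  (not A and E).
          branch 1.1.1 (add (E or D)):
            not ((C implies (not A and D)) and not B): β-rule — branch into not (C implies (not A and D))  //  not not B.
              branch 1.1.1.1 (add not (C implies (not A and D))):
                not (C implies (not A and D)): α-rule — add C, not (not A and D).
                (E or D): β-rule — branch into E  //  D.
                  branch 1.1.1.1.1 (add E):
                    not (not A and D): β-rule — branch into not not A  //  not D.
                      branch 1.1.1.1.1.1 (add not not A):
                        ○ open, literals {A=true, C=true, E=true}.
                      branch 1.1.1.1.1.2 (add not D):
                        ○ open, literals {C=true, D=false, E=true}.
                  branch 1.1.1.1.2 (add D):
                    not (not A and D): β-rule — branch into not not A  //  not D.
                      branch 1.1.1.1.2.1 (add not not A):
                        ○ open, literals {A=true, C=true, D=true, E=true}.
                      branch 1.1.1.1.2.2 (add not D):
                        × closes — contains both D and not D.
              branch 1.1.1.2 (add not not B):
                (E or D): β-rule — branch into E  //  D.
                  branch 1.1.1.2.1 (add E):
                    ○ open, literals {B=true, E=true}.
                  branch 1.1.1.2.2 (add D):
                    ○ open, literals {B=true, D=true, E=true}.
          branch 1.1.2 (add (not A and E)):
            (not A and E): α-rule — add not A, E.
            not ((C implies (not A and D)) and not B): β-rule — branch into not (C implies (not A and D))  //  not not B.
              branch 1.1.2.1 (add not (C implies (not A and D))):
                not (C implies (not A and D)): α-rule — add C, not (not A and D).
                not (not A and D): β-rule — branch into not not A  //  not D.
                  branch 1.1.2.1.1 (add not not A):
                    × closes — contains both A and not A.
                  branch 1.1.2.1.2 (add not D):
                    ○ open, literals {A=false, C=true, D=false, E=true}.
              branch 1.1.2.2 (add not not B):
                ○ open, literals {A=false, B=true, E=true}.
      branch 1.2 (add not ((E or D) or (not A and E)), ((C implies (not A and D)) and not B)):
        not ((E or D) or (not A and E)): α-rule — add not (E or D), not (not A and E).
        ((C implies (not A and D)) and not B): α-rule — add (C implies (not A and D)), not B.
        not (E or D): α-rule — add not E, not D.
        × closes — contains both E and not E.
  branch 2 (add not E, (((E or D) or (not A and E)) iff ((C implies (not A and D)) and not B))):
    (((E or D) or (not A and E)) iff ((C implies (not A and D)) and not B)): β-rule — branch into ((E or D) or (not A and E)), ((C implies (not A and D)) and not B)  //  not ((E or D) or (not A and E)), not ((C implies (not A and D)) and not B).
      branch 2.1 (add ((E or D) or (not A and E)), ((C implies (not A and D)) and not B)):
        ((C implies (not A and D)) and not B): α-rule — add (C implies (not A and D)), not B.
        ((E or D) or (not A and E)): β-rule — branch into (E or D)  //  (not A and E).
          branch 2.1.1 (add (E or D)):
            (C implies (not A and D)): β-rule — branch into not C  //  (not A and D).
              branch 2.1.1.1 (add not C):
                (E or D): β-rule — branch into E  //  D.
                  branch 2.1.1.1.1 (add E):
                    × closes — contains both E and not E.
                  branch 2.1.1.1.2 (add D):
                    ○ open, literals {B=false, C=false, D=true, E=false}.
              branch 2.1.1.2 (add (not A and D)):
                (not A and D): α-rule — add not A, D.
                (E or D): β-rule — branch into E  //  D.
                  branch 2.1.1.2.1 (add E):
                    × closes — contains both E and not E.
                  branch 2.1.1.2.2 (add D):
                    ○ open, literals {A=false, B=false, D=true, E=false}.
          branch 2.1.2 (add (not A and E)):
            (not A and E): α-rule — add not A, E.
            × closes — contains both E and not E.
      branch 2.2 (add not ((E or D) or (not A and E)), not ((C implies (not A and D)) and not B)):
        not ((E or D) or (not A and E)): α-rule — add not (E or D), not (not A and E).
        not (E or D): α-rule — add not E, not D.
        not ((C implies (not A and D)) and not B): β-rule — branch into not (C implies (not A and D))  //  not not B.
          branch 2.2.1 (add not (C implies (not A and D))):
            not (C implies (not A and D)): α-rule — add C, not (not A and D).
            not (not A and E): β-rule — branch into not not A  //  not E.
              branch 2.2.1.1 (add not not A):
                not (not A and D): β-rule — branch into not not A  //  not D.
                  branch 2.2.1.1.1 (add not not A):
                    ○ open, literals {A=true, C=true, D=false, E=false}.
                  branch 2.2.1.1.2 (add not D):
                    ○ open, literals {A=true, C=true, D=false, E=false}.
              branch 2.2.1.2 (add not E):
                not (not A and D): β-rule — branch into not not A  //  not D.
                  branch 2.2.1.2.1 (add not not A):
                    ○ open, literals {A=true, C=true, D=false, E=false}.
                  branch 2.2.1.2.2 (add not D):
                    ○ open, literals {C=true, D=false, E=false}.
          branch 2.2.2 (add not not B):
            not (not A and E): β-rule — branch into not not A  //  not E.
              branch 2.2.2.1 (add not not A):
                ○ open, literals {A=true, B=true, D=false, E=false}.
              branch 2.2.2.2 (add not E):
                ○ open, literals {B=true, D=false, E=false}.
6 branches closed, 15 open.
Each open branch fixes some atoms; the unmentioned ones are free. Counting distinct full assignments: branch {A=true, C=true, E=true} (B, D) contributes 4 new; branch {C=true, D=false, E=true} (A, B) contributes 2 new; branch {A=true, C=true, D=true, E=true} (B) contributes 0 new; branch {B=true, E=true} (A, C, D) contributes 5 new; branch {B=true, D=true, E=true} (A, C) contributes 0 new; branch {A=false, C=true, D=false, E=true} (B) contributes 0 new; branch {A=false, B=true, E=true} (C, D) contributes 0 new; branch {B=false, C=false, D=true, E=false} (A) contributes 2 new; branch {A=false, B=false, D=true, E=false} (C) contributes 1 new; branch {A=true, C=true, D=false, E=false} (B) contributes 2 new; branch {A=true, C=true, D=false, E=false} (B) contributes 0 new; branch {A=true, C=true, D=false, E=false} (B) contributes 0 new; branch {C=true, D=false, E=false} (A, B) contributes 2 new; branch {A=true, B=true, D=false, E=false} (C) contributes 1 new; branch {B=true, D=false, E=false} (A, C) contributes 1 new. Total: 20.

20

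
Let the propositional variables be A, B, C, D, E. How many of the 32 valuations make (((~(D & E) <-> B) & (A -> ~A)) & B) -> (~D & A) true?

26

Initial set: {((((~(D & E) <-> B) & (A -> ~A)) & B) -> (~D & A))}.
((((~(D & E) <-> B) & (A -> ~A)) & B) -> (~D & A)): β-rule — branch into ~(((~(D & E) <-> B) & (A -> ~A)) & B)  //  (~D & A).
  branch 1 (add ~(((~(D & E) <-> B) & (A -> ~A)) & B)):
    ~(((~(D & E) <-> B) & (A -> ~A)) & B): β-rule — branch into ~((~(D & E) <-> B) & (A -> ~A))  //  ~B.
      branch 1.1 (add ~((~(D & E) <-> B) & (A -> ~A))):
        ~((~(D & E) <-> B) & (A -> ~A)): β-rule — branch into ~(~(D & E) <-> B)  //  ~(A -> ~A).
          branch 1.1.1 (add ~(~(D & E) <-> B)):
            ~(~(D & E) <-> B): β-rule — branch into ~(D & E), ~B  //  ~~(D & E), B.
              branch 1.1.1.1 (add ~(D & E), ~B):
                ~(D & E): β-rule — branch into ~D  //  ~E.
                  branch 1.1.1.1.1 (add ~D):
                    ○ open, literals {B=0, D=0}.
                  branch 1.1.1.1.2 (add ~E):
                    ○ open, literals {B=0, E=0}.
              branch 1.1.1.2 (add ~~(D & E), B):
                ~~(D & E): α-rule — add D, E.
                ○ open, literals {B=1, D=1, E=1}.
          branch 1.1.2 (add ~(A -> ~A)):
            ~(A -> ~A): α-rule — add A, ~~A.
            ○ open, literals {A=1}.
      branch 1.2 (add ~B):
        ○ open, literals {B=0}.
  branch 2 (add (~D & A)):
    (~D & A): α-rule — add ~D, A.
    ○ open, literals {A=1, D=0}.
0 branches closed, 6 open.
Each open branch fixes some atoms; the unmentioned ones are free. Counting distinct full assignments: branch {B=0, D=0} (A, C, E) contributes 8 new; branch {B=0, E=0} (A, C, D) contributes 4 new; branch {B=1, D=1, E=1} (A, C) contributes 4 new; branch {A=1} (B, C, D, E) contributes 8 new; branch {B=0} (A, C, D, E) contributes 2 new; branch {A=1, D=0} (B, C, E) contributes 0 new. Total: 26.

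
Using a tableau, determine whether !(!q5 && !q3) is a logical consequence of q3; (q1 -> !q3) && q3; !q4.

Initial set: {T q3; T ((q1 -> !q3) && q3); T !q4; F !(!q5 && !q3)}.
T ((q1 -> !q3) && q3): α-rule — add T (q1 -> !q3), T q3.
F !(!q5 && !q3): α-rule — add T !q5, T !q3.
× closes — contains both q3 and !q3.
All 1 branch closes.
Every branch closed, so the premises entail the conclusion.

Yes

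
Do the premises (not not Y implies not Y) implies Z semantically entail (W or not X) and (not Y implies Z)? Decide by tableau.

Initial set: {((not not Y implies not Y) implies Z); not ((W or not X) and (not Y implies Z))}.
((not not Y implies not Y) implies Z): β-rule — branch into not (not not Y implies not Y)  //  Z.
  branch 1 (add not (not not Y implies not Y)):
    not (not not Y implies not Y): α-rule — add not not Y, not not Y.
    not not Y: drop double negation, giving Y.
    not ((W or not X) and (not Y implies Z)): β-rule — branch into not (W or not X)  //  not (not Y implies Z).
      branch 1.1 (add not (W or not X)):
        not (W or not X): α-rule — add not W, not not X.
        ○ open, literals {W=F, X=T, Y=T}.
      branch 1.2 (add not (not Y implies Z)):
        not (not Y implies Z): α-rule — add not Y, not Z.
        × closes — contains both Y and not Y.
  branch 2 (add Z):
    not ((W or not X) and (not Y implies Z)): β-rule — branch into not (W or not X)  //  not (not Y implies Z).
      branch 2.1 (add not (W or not X)):
        not (W or not X): α-rule — add not W, not not X.
        ○ open, literals {W=F, X=T, Z=T}.
      branch 2.2 (add not (not Y implies Z)):
        not (not Y implies Z): α-rule — add not Y, not Z.
        × closes — contains both Z and not Z.
2 branches closed, 2 open.
An open branch gives a countermodel: W=F, X=T, Y=T (unmentioned atoms arbitrary); the premises hold there but the conclusion fails.

No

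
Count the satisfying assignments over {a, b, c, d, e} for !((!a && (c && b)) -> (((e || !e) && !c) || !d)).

2

Initial set: {T !((!a && (c && b)) -> (((e || !e) && !c) || !d))}.
T !((!a && (c && b)) -> (((e || !e) && !c) || !d)): α-rule — add T (!a && (c && b)), F (((e || !e) && !c) || !d).
T (!a && (c && b)): α-rule — add T !a, T (c && b).
F (((e || !e) && !c) || !d): α-rule — add F ((e || !e) && !c), F !d.
T (c && b): α-rule — add T c, T b.
F ((e || !e) && !c): β-rule — branch into F (e || !e)  //  F !c.
  branch 1 (add F (e || !e)):
    F (e || !e): α-rule — add F e, F !e.
    × closes — contains both e and !e.
  branch 2 (add F !c):
    ○ open, literals {a=false, b=true, c=true, d=true}.
1 branch closed, 1 open.
Each open branch fixes some atoms; the unmentioned ones are free. Counting distinct full assignments: branch {a=false, b=true, c=true, d=true} (e) contributes 2 new. Total: 2.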